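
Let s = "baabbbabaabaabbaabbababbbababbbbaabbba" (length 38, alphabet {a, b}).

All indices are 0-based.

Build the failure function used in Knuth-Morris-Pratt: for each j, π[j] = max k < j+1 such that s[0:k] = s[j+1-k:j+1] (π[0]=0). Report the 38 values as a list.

[0, 0, 0, 1, 1, 1, 2, 1, 2, 3, 4, 2, 3, 4, 5, 2, 3, 4, 5, 2, 1, 2, 1, 1, 1, 2, 1, 2, 1, 1, 1, 1, 2, 3, 4, 5, 6, 7]

π[0] = 0
j=1 s[j]='a': π[1]=0 (border '')
j=2 s[j]='a': π[2]=0 (border '')
j=3 s[j]='b': π[3]=1 (border 'b')
j=4 s[j]='b': k: 1→0; π[4]=1 (border 'b')
j=5 s[j]='b': k: 1→0; π[5]=1 (border 'b')
j=6 s[j]='a': π[6]=2 (border 'ba')
j=7 s[j]='b': k: 2→0; π[7]=1 (border 'b')
j=8 s[j]='a': π[8]=2 (border 'ba')
j=9 s[j]='a': π[9]=3 (border 'baa')
j=10 s[j]='b': π[10]=4 (border 'baab')
j=11 s[j]='a': k: 4→1; π[11]=2 (border 'ba')
j=12 s[j]='a': π[12]=3 (border 'baa')
j=13 s[j]='b': π[13]=4 (border 'baab')
j=14 s[j]='b': π[14]=5 (border 'baabb')
j=15 s[j]='a': k: 5→1; π[15]=2 (border 'ba')
j=16 s[j]='a': π[16]=3 (border 'baa')
j=17 s[j]='b': π[17]=4 (border 'baab')
j=18 s[j]='b': π[18]=5 (border 'baabb')
j=19 s[j]='a': k: 5→1; π[19]=2 (border 'ba')
j=20 s[j]='b': k: 2→0; π[20]=1 (border 'b')
j=21 s[j]='a': π[21]=2 (border 'ba')
j=22 s[j]='b': k: 2→0; π[22]=1 (border 'b')
j=23 s[j]='b': k: 1→0; π[23]=1 (border 'b')
j=24 s[j]='b': k: 1→0; π[24]=1 (border 'b')
j=25 s[j]='a': π[25]=2 (border 'ba')
j=26 s[j]='b': k: 2→0; π[26]=1 (border 'b')
j=27 s[j]='a': π[27]=2 (border 'ba')
j=28 s[j]='b': k: 2→0; π[28]=1 (border 'b')
j=29 s[j]='b': k: 1→0; π[29]=1 (border 'b')
j=30 s[j]='b': k: 1→0; π[30]=1 (border 'b')
j=31 s[j]='b': k: 1→0; π[31]=1 (border 'b')
j=32 s[j]='a': π[32]=2 (border 'ba')
j=33 s[j]='a': π[33]=3 (border 'baa')
j=34 s[j]='b': π[34]=4 (border 'baab')
j=35 s[j]='b': π[35]=5 (border 'baabb')
j=36 s[j]='b': π[36]=6 (border 'baabbb')
j=37 s[j]='a': π[37]=7 (border 'baabbba')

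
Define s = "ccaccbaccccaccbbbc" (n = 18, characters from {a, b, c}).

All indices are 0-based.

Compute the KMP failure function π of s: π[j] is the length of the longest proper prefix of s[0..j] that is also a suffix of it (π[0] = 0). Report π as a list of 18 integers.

π[0] = 0
j=1 s[j]='c': π[1]=1 (border 'c')
j=2 s[j]='a': k: 1→0; π[2]=0 (border '')
j=3 s[j]='c': π[3]=1 (border 'c')
j=4 s[j]='c': π[4]=2 (border 'cc')
j=5 s[j]='b': k: 2→1→0; π[5]=0 (border '')
j=6 s[j]='a': π[6]=0 (border '')
j=7 s[j]='c': π[7]=1 (border 'c')
j=8 s[j]='c': π[8]=2 (border 'cc')
j=9 s[j]='c': k: 2→1; π[9]=2 (border 'cc')
j=10 s[j]='c': k: 2→1; π[10]=2 (border 'cc')
j=11 s[j]='a': π[11]=3 (border 'cca')
j=12 s[j]='c': π[12]=4 (border 'ccac')
j=13 s[j]='c': π[13]=5 (border 'ccacc')
j=14 s[j]='b': π[14]=6 (border 'ccaccb')
j=15 s[j]='b': k: 6→0; π[15]=0 (border '')
j=16 s[j]='b': π[16]=0 (border '')
j=17 s[j]='c': π[17]=1 (border 'c')

[0, 1, 0, 1, 2, 0, 0, 1, 2, 2, 2, 3, 4, 5, 6, 0, 0, 1]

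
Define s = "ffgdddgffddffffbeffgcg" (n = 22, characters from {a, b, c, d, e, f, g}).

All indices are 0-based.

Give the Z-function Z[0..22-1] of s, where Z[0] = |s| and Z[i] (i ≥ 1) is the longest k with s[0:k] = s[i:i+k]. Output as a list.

Z[0]=22
i=1: fresh scan; Z[1]=1 grow→box=[1,2)
i=2: fresh scan; Z[2]=0
i=3: fresh scan; Z[3]=0
i=4: fresh scan; Z[4]=0
i=5: fresh scan; Z[5]=0
i=6: fresh scan; Z[6]=0
i=7: fresh scan; Z[7]=2 grow→box=[7,9)
i=8: min(r-i=1, Z[1]=1)=1; Z[8]=1
i=9: fresh scan; Z[9]=0
i=10: fresh scan; Z[10]=0
i=11: fresh scan; Z[11]=2 grow→box=[11,13)
i=12: min(r-i=1, Z[1]=1)=1; Z[12]=2 grow→box=[12,14)
i=13: min(r-i=1, Z[1]=1)=1; Z[13]=2 grow→box=[13,15)
i=14: min(r-i=1, Z[1]=1)=1; Z[14]=1
i=15: fresh scan; Z[15]=0
i=16: fresh scan; Z[16]=0
i=17: fresh scan; Z[17]=3 grow→box=[17,20)
i=18: min(r-i=2, Z[1]=1)=1; Z[18]=1
i=19: min(r-i=1, Z[2]=0)=0; Z[19]=0
i=20: fresh scan; Z[20]=0
i=21: fresh scan; Z[21]=0

[22, 1, 0, 0, 0, 0, 0, 2, 1, 0, 0, 2, 2, 2, 1, 0, 0, 3, 1, 0, 0, 0]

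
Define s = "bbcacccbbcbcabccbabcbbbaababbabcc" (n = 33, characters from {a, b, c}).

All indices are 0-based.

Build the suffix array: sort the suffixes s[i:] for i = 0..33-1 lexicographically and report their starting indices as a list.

sorted suffixes:
  #0 SA[0]=23  'aababbabcc'
  #1 SA[1]=24  'ababbabcc'
  #2 SA[2]=26  'abbabcc'
  #3 SA[3]=17  'abcbbbaababbabcc'
  #4 SA[4]=29  'abcc'
  #5 SA[5]=12  'abccbabcbbbaababbabcc'
  #6 SA[6]=3  'acccbbcbcabccbabcbbbaababbabcc'
  #7 SA[7]=22  'baababbabcc'
  #8 SA[8]=25  'babbabcc'
  #9 SA[9]=16  'babcbbbaababbabcc'
  #10 SA[10]=28  'babcc'
  #11 SA[11]=21  'bbaababbabcc'
  #12 SA[12]=27  'bbabcc'
  #13 SA[13]=20  'bbbaababbabcc'
  #14 SA[14]=0  'bbcacccbbcbcabccbabcbbbaababbabcc'
  #15 SA[15]=7  'bbcbcabccbabcbbbaababbabcc'
  #16 SA[16]=10  'bcabccbabcbbbaababbabcc'
  #17 SA[17]=1  'bcacccbbcbcabccbabcbbbaababbabcc'
  #18 SA[18]=18  'bcbbbaababbabcc'
  #19 SA[19]=8  'bcbcabccbabcbbbaababbabcc'
  #20 SA[20]=30  'bcc'
  #21 SA[21]=13  'bccbabcbbbaababbabcc'
  #22 SA[22]=32  'c'
  #23 SA[23]=11  'cabccbabcbbbaababbabcc'
  #24 SA[24]=2  'cacccbbcbcabccbabcbbbaababbabcc'
  #25 SA[25]=15  'cbabcbbbaababbabcc'
  #26 SA[26]=19  'cbbbaababbabcc'
  #27 SA[27]=6  'cbbcbcabccbabcbbbaababbabcc'
  #28 SA[28]=9  'cbcabccbabcbbbaababbabcc'
  #29 SA[29]=31  'cc'
  #30 SA[30]=14  'ccbabcbbbaababbabcc'
  #31 SA[31]=5  'ccbbcbcabccbabcbbbaababbabcc'
  #32 SA[32]=4  'cccbbcbcabccbabcbbbaababbabcc'

[23, 24, 26, 17, 29, 12, 3, 22, 25, 16, 28, 21, 27, 20, 0, 7, 10, 1, 18, 8, 30, 13, 32, 11, 2, 15, 19, 6, 9, 31, 14, 5, 4]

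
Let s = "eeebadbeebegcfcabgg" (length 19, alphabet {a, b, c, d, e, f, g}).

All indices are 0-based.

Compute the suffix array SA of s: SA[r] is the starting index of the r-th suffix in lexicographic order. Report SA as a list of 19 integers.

[15, 4, 3, 6, 9, 16, 14, 12, 5, 2, 8, 1, 7, 0, 10, 13, 18, 11, 17]

rank→(start, suffix):
  0 → (15, 'abgg')
  1 → (4, 'adbeebegcfcabgg')
  2 → (3, 'badbeebegcfcabgg')
  3 → (6, 'beebegcfcabgg')
  4 → (9, 'begcfcabgg')
  5 → (16, 'bgg')
  6 → (14, 'cabgg')
  7 → (12, 'cfcabgg')
  8 → (5, 'dbeebegcfcabgg')
  9 → (2, 'ebadbeebegcfcabgg')
  10 → (8, 'ebegcfcabgg')
  11 → (1, 'eebadbeebegcfcabgg')
  12 → (7, 'eebegcfcabgg')
  13 → (0, 'eeebadbeebegcfcabgg')
  14 → (10, 'egcfcabgg')
  15 → (13, 'fcabgg')
  16 → (18, 'g')
  17 → (11, 'gcfcabgg')
  18 → (17, 'gg')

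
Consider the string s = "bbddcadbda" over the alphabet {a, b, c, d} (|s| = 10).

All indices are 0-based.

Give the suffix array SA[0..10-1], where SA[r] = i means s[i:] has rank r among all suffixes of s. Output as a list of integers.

[9, 5, 0, 7, 1, 4, 8, 6, 3, 2]

rank→(start, suffix):
  0 → (9, 'a')
  1 → (5, 'adbda')
  2 → (0, 'bbddcadbda')
  3 → (7, 'bda')
  4 → (1, 'bddcadbda')
  5 → (4, 'cadbda')
  6 → (8, 'da')
  7 → (6, 'dbda')
  8 → (3, 'dcadbda')
  9 → (2, 'ddcadbda')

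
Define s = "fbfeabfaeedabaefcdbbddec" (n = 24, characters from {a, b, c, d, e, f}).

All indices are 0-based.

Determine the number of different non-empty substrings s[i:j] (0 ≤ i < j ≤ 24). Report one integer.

279

rank | idx | suffix
   0 |  11 | abaefcdbbddec
   1 |   4 | abfaeedabaefcdbbddec
   2 |   7 | aeedabaefcdbbddec
   3 |  13 | aefcdbbddec
   4 |  12 | baefcdbbddec
   5 |  18 | bbddec
   6 |  19 | bddec
   7 |   5 | bfaeedabaefcdbbddec
   8 |   1 | bfeabfaeedabaefcdbbddec
   9 |  23 | c
  10 |  16 | cdbbddec
  11 |  10 | dabaefcdbbddec
  12 |  17 | dbbddec
  13 |  20 | ddec
  14 |  21 | dec
  15 |   3 | eabfaeedabaefcdbbddec
  16 |  22 | ec
  17 |   9 | edabaefcdbbddec
  18 |   8 | eedabaefcdbbddec
  19 |  14 | efcdbbddec
  20 |   6 | faeedabaefcdbbddec
  21 |   0 | fbfeabfaeedabaefcdbbddec
  22 |  15 | fcdbbddec
  23 |   2 | feabfaeedabaefcdbbddec

SA = [11, 4, 7, 13, 12, 18, 19, 5, 1, 23, 16, 10, 17, 20, 21, 3, 22, 9, 8, 14, 6, 0, 15, 2]
rank  pair      lcp
   1  s[11:],s[4:]  2  'ab'
   2  s[4:],s[7:]  1  'a'
   3  s[7:],s[13:]  2  'ae'
   4  s[13:],s[12:]  0  ''
   5  s[12:],s[18:]  1  'b'
   6  s[18:],s[19:]  1  'b'
   7  s[19:],s[5:]  1  'b'
   8  s[5:],s[1:]  2  'bf'
   9  s[1:],s[23:]  0  ''
  10  s[23:],s[16:]  1  'c'
  11  s[16:],s[10:]  0  ''
  12  s[10:],s[17:]  1  'd'
  13  s[17:],s[20:]  1  'd'
  14  s[20:],s[21:]  1  'd'
  15  s[21:],s[3:]  0  ''
  16  s[3:],s[22:]  1  'e'
  17  s[22:],s[9:]  1  'e'
  18  s[9:],s[8:]  1  'e'
  19  s[8:],s[14:]  1  'e'
  20  s[14:],s[6:]  0  ''
  21  s[6:],s[0:]  1  'f'
  22  s[0:],s[15:]  1  'f'
  23  s[15:],s[2:]  1  'f'

n(n+1)/2 = 24·25/2 = 300
Σ LCP = 0 + 2 + 1 + 2 + 0 + 1 + 1 + 1 + 2 + 0 + 1 + 0 + 1 + 1 + 1 + 0 + 1 + 1 + 1 + 1 + 0 + 1 + 1 + 1 = 21
distinct = 300 − 21 = 279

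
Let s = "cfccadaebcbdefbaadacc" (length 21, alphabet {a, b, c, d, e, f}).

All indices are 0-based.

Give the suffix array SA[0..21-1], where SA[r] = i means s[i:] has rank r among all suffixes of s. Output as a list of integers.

[15, 18, 16, 4, 6, 14, 8, 10, 20, 3, 9, 19, 2, 0, 17, 5, 11, 7, 12, 13, 1]

rank | idx | suffix
   0 |  15 | aadacc
   1 |  18 | acc
   2 |  16 | adacc
   3 |   4 | adaebcbdefbaadacc
   4 |   6 | aebcbdefbaadacc
   5 |  14 | baadacc
   6 |   8 | bcbdefbaadacc
   7 |  10 | bdefbaadacc
   8 |  20 | c
   9 |   3 | cadaebcbdefbaadacc
  10 |   9 | cbdefbaadacc
  11 |  19 | cc
  12 |   2 | ccadaebcbdefbaadacc
  13 |   0 | cfccadaebcbdefbaadacc
  14 |  17 | dacc
  15 |   5 | daebcbdefbaadacc
  16 |  11 | defbaadacc
  17 |   7 | ebcbdefbaadacc
  18 |  12 | efbaadacc
  19 |  13 | fbaadacc
  20 |   1 | fccadaebcbdefbaadacc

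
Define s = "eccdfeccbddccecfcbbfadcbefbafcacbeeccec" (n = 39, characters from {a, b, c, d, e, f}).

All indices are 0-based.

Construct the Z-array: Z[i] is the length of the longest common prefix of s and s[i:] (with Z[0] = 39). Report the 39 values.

[39, 0, 0, 0, 0, 3, 0, 0, 0, 0, 0, 0, 0, 2, 0, 0, 0, 0, 0, 0, 0, 0, 0, 0, 1, 0, 0, 0, 0, 0, 0, 0, 0, 1, 3, 0, 0, 2, 0]

Z[0]=39
i=1: i≥r, start 0; Z[1]=0
i=2: i≥r, start 0; Z[2]=0
i=3: i≥r, start 0; Z[3]=0
i=4: i≥r, start 0; Z[4]=0
i=5: i≥r, start 0; Z[5]=3 scan→box=[5,8)
i=6: min(r-i=2, Z[1]=0)=0; Z[6]=0
i=7: min(r-i=1, Z[2]=0)=0; Z[7]=0
i=8: i≥r, start 0; Z[8]=0
i=9: i≥r, start 0; Z[9]=0
i=10: i≥r, start 0; Z[10]=0
i=11: i≥r, start 0; Z[11]=0
i=12: i≥r, start 0; Z[12]=0
i=13: i≥r, start 0; Z[13]=2 scan→box=[13,15)
i=14: min(r-i=1, Z[1]=0)=0; Z[14]=0
i=15: i≥r, start 0; Z[15]=0
i=16: i≥r, start 0; Z[16]=0
i=17: i≥r, start 0; Z[17]=0
i=18: i≥r, start 0; Z[18]=0
i=19: i≥r, start 0; Z[19]=0
i=20: i≥r, start 0; Z[20]=0
i=21: i≥r, start 0; Z[21]=0
i=22: i≥r, start 0; Z[22]=0
i=23: i≥r, start 0; Z[23]=0
i=24: i≥r, start 0; Z[24]=1 scan→box=[24,25)
i=25: i≥r, start 0; Z[25]=0
i=26: i≥r, start 0; Z[26]=0
i=27: i≥r, start 0; Z[27]=0
i=28: i≥r, start 0; Z[28]=0
i=29: i≥r, start 0; Z[29]=0
i=30: i≥r, start 0; Z[30]=0
i=31: i≥r, start 0; Z[31]=0
i=32: i≥r, start 0; Z[32]=0
i=33: i≥r, start 0; Z[33]=1 scan→box=[33,34)
i=34: i≥r, start 0; Z[34]=3 scan→box=[34,37)
i=35: min(r-i=2, Z[1]=0)=0; Z[35]=0
i=36: min(r-i=1, Z[2]=0)=0; Z[36]=0
i=37: i≥r, start 0; Z[37]=2 scan→box=[37,39)
i=38: min(r-i=1, Z[1]=0)=0; Z[38]=0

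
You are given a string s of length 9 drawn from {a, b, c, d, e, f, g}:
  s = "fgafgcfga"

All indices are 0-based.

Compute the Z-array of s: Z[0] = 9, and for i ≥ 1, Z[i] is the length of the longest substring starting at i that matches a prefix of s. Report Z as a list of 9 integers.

Z[0]=9
i=1: outside box; Z[1]=0
i=2: outside box; Z[2]=0
i=3: outside box; Z[3]=2 grow→box=[3,5)
i=4: min(r-i=1, Z[1]=0)=0; Z[4]=0
i=5: outside box; Z[5]=0
i=6: outside box; Z[6]=3 grow→box=[6,9)
i=7: min(r-i=2, Z[1]=0)=0; Z[7]=0
i=8: min(r-i=1, Z[2]=0)=0; Z[8]=0

[9, 0, 0, 2, 0, 0, 3, 0, 0]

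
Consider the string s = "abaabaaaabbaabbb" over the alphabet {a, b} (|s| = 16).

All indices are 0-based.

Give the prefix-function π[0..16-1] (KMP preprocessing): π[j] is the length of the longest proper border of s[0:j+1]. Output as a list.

π[0] = 0
j=1 s[j]='b': π[1]=0 (border '')
j=2 s[j]='a': π[2]=1 (border 'a')
j=3 s[j]='a': k: 1→0; π[3]=1 (border 'a')
j=4 s[j]='b': π[4]=2 (border 'ab')
j=5 s[j]='a': π[5]=3 (border 'aba')
j=6 s[j]='a': π[6]=4 (border 'abaa')
j=7 s[j]='a': k: 4→1→0; π[7]=1 (border 'a')
j=8 s[j]='a': k: 1→0; π[8]=1 (border 'a')
j=9 s[j]='b': π[9]=2 (border 'ab')
j=10 s[j]='b': k: 2→0; π[10]=0 (border '')
j=11 s[j]='a': π[11]=1 (border 'a')
j=12 s[j]='a': k: 1→0; π[12]=1 (border 'a')
j=13 s[j]='b': π[13]=2 (border 'ab')
j=14 s[j]='b': k: 2→0; π[14]=0 (border '')
j=15 s[j]='b': π[15]=0 (border '')

[0, 0, 1, 1, 2, 3, 4, 1, 1, 2, 0, 1, 1, 2, 0, 0]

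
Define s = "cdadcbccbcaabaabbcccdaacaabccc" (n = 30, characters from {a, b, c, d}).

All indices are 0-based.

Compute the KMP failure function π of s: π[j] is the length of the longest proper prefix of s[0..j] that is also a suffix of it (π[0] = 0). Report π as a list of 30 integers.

π[0] = 0
j=1 s[j]='d': π[1]=0 (border '')
j=2 s[j]='a': π[2]=0 (border '')
j=3 s[j]='d': π[3]=0 (border '')
j=4 s[j]='c': π[4]=1 (border 'c')
j=5 s[j]='b': k: 1→0; π[5]=0 (border '')
j=6 s[j]='c': π[6]=1 (border 'c')
j=7 s[j]='c': k: 1→0; π[7]=1 (border 'c')
j=8 s[j]='b': k: 1→0; π[8]=0 (border '')
j=9 s[j]='c': π[9]=1 (border 'c')
j=10 s[j]='a': k: 1→0; π[10]=0 (border '')
j=11 s[j]='a': π[11]=0 (border '')
j=12 s[j]='b': π[12]=0 (border '')
j=13 s[j]='a': π[13]=0 (border '')
j=14 s[j]='a': π[14]=0 (border '')
j=15 s[j]='b': π[15]=0 (border '')
j=16 s[j]='b': π[16]=0 (border '')
j=17 s[j]='c': π[17]=1 (border 'c')
j=18 s[j]='c': k: 1→0; π[18]=1 (border 'c')
j=19 s[j]='c': k: 1→0; π[19]=1 (border 'c')
j=20 s[j]='d': π[20]=2 (border 'cd')
j=21 s[j]='a': π[21]=3 (border 'cda')
j=22 s[j]='a': k: 3→0; π[22]=0 (border '')
j=23 s[j]='c': π[23]=1 (border 'c')
j=24 s[j]='a': k: 1→0; π[24]=0 (border '')
j=25 s[j]='a': π[25]=0 (border '')
j=26 s[j]='b': π[26]=0 (border '')
j=27 s[j]='c': π[27]=1 (border 'c')
j=28 s[j]='c': k: 1→0; π[28]=1 (border 'c')
j=29 s[j]='c': k: 1→0; π[29]=1 (border 'c')

[0, 0, 0, 0, 1, 0, 1, 1, 0, 1, 0, 0, 0, 0, 0, 0, 0, 1, 1, 1, 2, 3, 0, 1, 0, 0, 0, 1, 1, 1]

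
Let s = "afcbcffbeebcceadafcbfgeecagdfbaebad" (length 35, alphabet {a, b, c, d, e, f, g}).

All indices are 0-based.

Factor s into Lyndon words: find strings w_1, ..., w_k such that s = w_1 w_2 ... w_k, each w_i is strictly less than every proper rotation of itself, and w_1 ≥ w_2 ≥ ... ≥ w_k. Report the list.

["afcbcffbeebcce", "adafcbfgeecagdfbaeb", "ad"]

emit factor 1: 'afcbcffbeebcce' (i=0, period=14)
emit factor 2: 'adafcbfgeecagdfbaeb' (i=14, period=19)
emit factor 3: 'ad' (i=33, period=2)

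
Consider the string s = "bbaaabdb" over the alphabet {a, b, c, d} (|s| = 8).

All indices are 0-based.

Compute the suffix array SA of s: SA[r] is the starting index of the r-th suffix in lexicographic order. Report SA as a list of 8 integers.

rank | idx | suffix
   0 |   2 | aaabdb
   1 |   3 | aabdb
   2 |   4 | abdb
   3 |   7 | b
   4 |   1 | baaabdb
   5 |   0 | bbaaabdb
   6 |   5 | bdb
   7 |   6 | db

[2, 3, 4, 7, 1, 0, 5, 6]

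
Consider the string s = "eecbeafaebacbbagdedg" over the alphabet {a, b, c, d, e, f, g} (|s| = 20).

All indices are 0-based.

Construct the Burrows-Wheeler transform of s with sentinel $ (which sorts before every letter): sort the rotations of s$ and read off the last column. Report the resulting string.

rank  rotation               last
    0  $eecbeafaebacbbagdedg  g
    1  acbbagdedg$eecbeafaeb  b
    2  aebacbbagdedg$eecbeaf  f
    3  afaebacbbagdedg$eecbe  e
    4  agdedg$eecbeafaebacbb  b
    5  bacbbagdedg$eecbeafae  e
    6  bagdedg$eecbeafaebacb  b
    7  bbagdedg$eecbeafaebac  c
    8  beafaebacbbagdedg$eec  c
    9  cbbagdedg$eecbeafaeba  a
   10  cbeafaebacbbagdedg$ee  e
   11  dedg$eecbeafaebacbbag  g
   12  dg$eecbeafaebacbbagde  e
   13  eafaebacbbagdedg$eecb  b
   14  ebacbbagdedg$eecbeafa  a
   15  ecbeafaebacbbagdedg$e  e
   16  edg$eecbeafaebacbbagd  d
   17  eecbeafaebacbbagdedg$  $
   18  faebacbbagdedg$eecbea  a
   19  g$eecbeafaebacbbagded  d
   20  gdedg$eecbeafaebacbba  a

gbfebebccaegebaed$ada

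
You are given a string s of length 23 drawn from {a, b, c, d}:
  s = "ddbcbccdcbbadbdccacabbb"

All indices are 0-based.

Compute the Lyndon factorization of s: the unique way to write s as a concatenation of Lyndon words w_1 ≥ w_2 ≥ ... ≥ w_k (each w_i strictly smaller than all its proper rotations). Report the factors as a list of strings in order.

emit factor 1: 'd' (i=0, period=1)
emit factor 2: 'd' (i=1, period=1)
emit factor 3: 'bcbccdc' (i=2, period=7)
emit factor 4: 'b' (i=9, period=1)
emit factor 5: 'b' (i=10, period=1)
emit factor 6: 'adbdcc' (i=11, period=6)
emit factor 7: 'ac' (i=17, period=2)
emit factor 8: 'abbb' (i=19, period=4)

["d", "d", "bcbccdc", "b", "b", "adbdcc", "ac", "abbb"]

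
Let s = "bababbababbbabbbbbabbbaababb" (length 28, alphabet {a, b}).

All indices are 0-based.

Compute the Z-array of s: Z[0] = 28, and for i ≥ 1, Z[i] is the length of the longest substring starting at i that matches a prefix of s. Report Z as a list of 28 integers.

Z[0]=28
i=1: fresh scan; Z[1]=0
i=2: fresh scan; Z[2]=3 scan→box=[2,5)
i=3: min(r-i=2, Z[1]=0)=0; Z[3]=0
i=4: min(r-i=1, Z[2]=3)=1; Z[4]=1
i=5: fresh scan; Z[5]=6 scan→box=[5,11)
i=6: min(r-i=5, Z[1]=0)=0; Z[6]=0
i=7: min(r-i=4, Z[2]=3)=3; Z[7]=3
i=8: min(r-i=3, Z[3]=0)=0; Z[8]=0
i=9: min(r-i=2, Z[4]=1)=1; Z[9]=1
i=10: min(r-i=1, Z[5]=6)=1; Z[10]=1
i=11: fresh scan; Z[11]=3 scan→box=[11,14)
i=12: min(r-i=2, Z[1]=0)=0; Z[12]=0
i=13: min(r-i=1, Z[2]=3)=1; Z[13]=1
i=14: fresh scan; Z[14]=1 scan→box=[14,15)
i=15: fresh scan; Z[15]=1 scan→box=[15,16)
i=16: fresh scan; Z[16]=1 scan→box=[16,17)
i=17: fresh scan; Z[17]=3 scan→box=[17,20)
i=18: min(r-i=2, Z[1]=0)=0; Z[18]=0
i=19: min(r-i=1, Z[2]=3)=1; Z[19]=1
i=20: fresh scan; Z[20]=1 scan→box=[20,21)
i=21: fresh scan; Z[21]=2 scan→box=[21,23)
i=22: min(r-i=1, Z[1]=0)=0; Z[22]=0
i=23: fresh scan; Z[23]=0
i=24: fresh scan; Z[24]=3 scan→box=[24,27)
i=25: min(r-i=2, Z[1]=0)=0; Z[25]=0
i=26: min(r-i=1, Z[2]=3)=1; Z[26]=1
i=27: fresh scan; Z[27]=1 scan→box=[27,28)

[28, 0, 3, 0, 1, 6, 0, 3, 0, 1, 1, 3, 0, 1, 1, 1, 1, 3, 0, 1, 1, 2, 0, 0, 3, 0, 1, 1]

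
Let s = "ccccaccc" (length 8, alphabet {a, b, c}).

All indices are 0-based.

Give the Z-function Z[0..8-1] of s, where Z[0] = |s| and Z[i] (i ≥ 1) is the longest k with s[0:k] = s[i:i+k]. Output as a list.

[8, 3, 2, 1, 0, 3, 2, 1]

Z[0]=8
i=1: fresh scan; Z[1]=3 extend→box=[1,4)
i=2: min(r-i=2, Z[1]=3)=2; Z[2]=2
i=3: min(r-i=1, Z[2]=2)=1; Z[3]=1
i=4: fresh scan; Z[4]=0
i=5: fresh scan; Z[5]=3 extend→box=[5,8)
i=6: min(r-i=2, Z[1]=3)=2; Z[6]=2
i=7: min(r-i=1, Z[2]=2)=1; Z[7]=1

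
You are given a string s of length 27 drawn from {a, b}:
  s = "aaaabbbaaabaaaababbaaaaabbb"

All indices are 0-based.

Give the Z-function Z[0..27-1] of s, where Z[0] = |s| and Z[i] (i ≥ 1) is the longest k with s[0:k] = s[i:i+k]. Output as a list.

Z[0]=27
i=1: i≥r, start 0; Z[1]=3 extend→box=[1,4)
i=2: min(r-i=2, Z[1]=3)=2; Z[2]=2
i=3: min(r-i=1, Z[2]=2)=1; Z[3]=1
i=4: i≥r, start 0; Z[4]=0
i=5: i≥r, start 0; Z[5]=0
i=6: i≥r, start 0; Z[6]=0
i=7: i≥r, start 0; Z[7]=3 extend→box=[7,10)
i=8: min(r-i=2, Z[1]=3)=2; Z[8]=2
i=9: min(r-i=1, Z[2]=2)=1; Z[9]=1
i=10: i≥r, start 0; Z[10]=0
i=11: i≥r, start 0; Z[11]=5 extend→box=[11,16)
i=12: min(r-i=4, Z[1]=3)=3; Z[12]=3
i=13: min(r-i=3, Z[2]=2)=2; Z[13]=2
i=14: min(r-i=2, Z[3]=1)=1; Z[14]=1
i=15: min(r-i=1, Z[4]=0)=0; Z[15]=0
i=16: i≥r, start 0; Z[16]=1 extend→box=[16,17)
i=17: i≥r, start 0; Z[17]=0
i=18: i≥r, start 0; Z[18]=0
i=19: i≥r, start 0; Z[19]=4 extend→box=[19,23)
i=20: min(r-i=3, Z[1]=3)=3; Z[20]=7 extend→box=[20,27)
i=21: min(r-i=6, Z[1]=3)=3; Z[21]=3
i=22: min(r-i=5, Z[2]=2)=2; Z[22]=2
i=23: min(r-i=4, Z[3]=1)=1; Z[23]=1
i=24: min(r-i=3, Z[4]=0)=0; Z[24]=0
i=25: min(r-i=2, Z[5]=0)=0; Z[25]=0
i=26: min(r-i=1, Z[6]=0)=0; Z[26]=0

[27, 3, 2, 1, 0, 0, 0, 3, 2, 1, 0, 5, 3, 2, 1, 0, 1, 0, 0, 4, 7, 3, 2, 1, 0, 0, 0]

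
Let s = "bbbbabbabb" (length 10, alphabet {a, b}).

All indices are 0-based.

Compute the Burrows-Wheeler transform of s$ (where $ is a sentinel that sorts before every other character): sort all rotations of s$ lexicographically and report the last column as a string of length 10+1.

rank  rotation     last
    0  $bbbbabbabb  b
    1  abb$bbbbabb  b
    2  abbabb$bbbb  b
    3  b$bbbbabbab  b
    4  babb$bbbbab  b
    5  babbabb$bbb  b
    6  bb$bbbbabba  a
    7  bbabb$bbbba  a
    8  bbabbabb$bb  b
    9  bbbabbabb$b  b
   10  bbbbabbabb$  $

bbbbbbaabb$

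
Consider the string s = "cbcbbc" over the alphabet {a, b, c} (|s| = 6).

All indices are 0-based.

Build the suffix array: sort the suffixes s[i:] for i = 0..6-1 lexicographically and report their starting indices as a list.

sorted suffixes:
  #0 SA[0]=3  'bbc'
  #1 SA[1]=4  'bc'
  #2 SA[2]=1  'bcbbc'
  #3 SA[3]=5  'c'
  #4 SA[4]=2  'cbbc'
  #5 SA[5]=0  'cbcbbc'

[3, 4, 1, 5, 2, 0]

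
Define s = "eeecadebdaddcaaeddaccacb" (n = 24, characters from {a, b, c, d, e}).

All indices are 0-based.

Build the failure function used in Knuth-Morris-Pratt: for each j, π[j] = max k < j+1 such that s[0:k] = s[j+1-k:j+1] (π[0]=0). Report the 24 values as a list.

[0, 1, 2, 0, 0, 0, 1, 0, 0, 0, 0, 0, 0, 0, 0, 1, 0, 0, 0, 0, 0, 0, 0, 0]

π[0] = 0
j=1 s[j]='e': π[1]=1 (border 'e')
j=2 s[j]='e': π[2]=2 (border 'ee')
j=3 s[j]='c': k: 2→1→0; π[3]=0 (border '')
j=4 s[j]='a': π[4]=0 (border '')
j=5 s[j]='d': π[5]=0 (border '')
j=6 s[j]='e': π[6]=1 (border 'e')
j=7 s[j]='b': k: 1→0; π[7]=0 (border '')
j=8 s[j]='d': π[8]=0 (border '')
j=9 s[j]='a': π[9]=0 (border '')
j=10 s[j]='d': π[10]=0 (border '')
j=11 s[j]='d': π[11]=0 (border '')
j=12 s[j]='c': π[12]=0 (border '')
j=13 s[j]='a': π[13]=0 (border '')
j=14 s[j]='a': π[14]=0 (border '')
j=15 s[j]='e': π[15]=1 (border 'e')
j=16 s[j]='d': k: 1→0; π[16]=0 (border '')
j=17 s[j]='d': π[17]=0 (border '')
j=18 s[j]='a': π[18]=0 (border '')
j=19 s[j]='c': π[19]=0 (border '')
j=20 s[j]='c': π[20]=0 (border '')
j=21 s[j]='a': π[21]=0 (border '')
j=22 s[j]='c': π[22]=0 (border '')
j=23 s[j]='b': π[23]=0 (border '')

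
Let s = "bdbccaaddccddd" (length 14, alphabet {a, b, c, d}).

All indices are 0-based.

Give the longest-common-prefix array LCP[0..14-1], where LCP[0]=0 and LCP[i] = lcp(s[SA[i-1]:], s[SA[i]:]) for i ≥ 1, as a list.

sorted suffixes:
  #0 SA[0]=5  'aaddccddd'
  #1 SA[1]=6  'addccddd'
  #2 SA[2]=2  'bccaaddccddd'
  #3 SA[3]=0  'bdbccaaddccddd'
  #4 SA[4]=4  'caaddccddd'
  #5 SA[5]=3  'ccaaddccddd'
  #6 SA[6]=9  'ccddd'
  #7 SA[7]=10  'cddd'
  #8 SA[8]=13  'd'
  #9 SA[9]=1  'dbccaaddccddd'
  #10 SA[10]=8  'dccddd'
  #11 SA[11]=12  'dd'
  #12 SA[12]=7  'ddccddd'
  #13 SA[13]=11  'ddd'

SA = [5, 6, 2, 0, 4, 3, 9, 10, 13, 1, 8, 12, 7, 11]
rank  pair      lcp
   1  s[5:],s[6:]  1  'a'
   2  s[6:],s[2:]  0  ''
   3  s[2:],s[0:]  1  'b'
   4  s[0:],s[4:]  0  ''
   5  s[4:],s[3:]  1  'c'
   6  s[3:],s[9:]  2  'cc'
   7  s[9:],s[10:]  1  'c'
   8  s[10:],s[13:]  0  ''
   9  s[13:],s[1:]  1  'd'
  10  s[1:],s[8:]  1  'd'
  11  s[8:],s[12:]  1  'd'
  12  s[12:],s[7:]  2  'dd'
  13  s[7:],s[11:]  2  'dd'

[0, 1, 0, 1, 0, 1, 2, 1, 0, 1, 1, 1, 2, 2]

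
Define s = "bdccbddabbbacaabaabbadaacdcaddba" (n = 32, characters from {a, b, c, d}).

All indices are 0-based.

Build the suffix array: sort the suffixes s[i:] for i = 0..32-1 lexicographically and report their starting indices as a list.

rank→(start, suffix):
  0 → (31, 'a')
  1 → (13, 'aabaabbadaacdcaddba')
  2 → (16, 'aabbadaacdcaddba')
  3 → (22, 'aacdcaddba')
  4 → (14, 'abaabbadaacdcaddba')
  5 → (17, 'abbadaacdcaddba')
  6 → (7, 'abbbacaabaabbadaacdcaddba')
  7 → (11, 'acaabaabbadaacdcaddba')
  8 → (23, 'acdcaddba')
  9 → (20, 'adaacdcaddba')
  10 → (27, 'addba')
  11 → (30, 'ba')
  12 → (15, 'baabbadaacdcaddba')
  13 → (10, 'bacaabaabbadaacdcaddba')
  14 → (19, 'badaacdcaddba')
  15 → (9, 'bbacaabaabbadaacdcaddba')
  16 → (18, 'bbadaacdcaddba')
  17 → (8, 'bbbacaabaabbadaacdcaddba')
  18 → (0, 'bdccbddabbbacaabaabbadaacdcaddba')
  19 → (4, 'bddabbbacaabaabbadaacdcaddba')
  20 → (12, 'caabaabbadaacdcaddba')
  21 → (26, 'caddba')
  22 → (3, 'cbddabbbacaabaabbadaacdcaddba')
  23 → (2, 'ccbddabbbacaabaabbadaacdcaddba')
  24 → (24, 'cdcaddba')
  25 → (21, 'daacdcaddba')
  26 → (6, 'dabbbacaabaabbadaacdcaddba')
  27 → (29, 'dba')
  28 → (25, 'dcaddba')
  29 → (1, 'dccbddabbbacaabaabbadaacdcaddba')
  30 → (5, 'ddabbbacaabaabbadaacdcaddba')
  31 → (28, 'ddba')

[31, 13, 16, 22, 14, 17, 7, 11, 23, 20, 27, 30, 15, 10, 19, 9, 18, 8, 0, 4, 12, 26, 3, 2, 24, 21, 6, 29, 25, 1, 5, 28]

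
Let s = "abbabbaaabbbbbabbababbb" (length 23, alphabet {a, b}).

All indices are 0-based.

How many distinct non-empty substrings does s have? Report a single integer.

212

rank | idx | suffix
   0 |   6 | aaabbbbbabbababbb
   1 |   7 | aabbbbbabbababbb
   2 |  17 | ababbb
   3 |   3 | abbaaabbbbbabbababbb
   4 |  14 | abbababbb
   5 |   0 | abbabbaaabbbbbabbababbb
   6 |  19 | abbb
   7 |   8 | abbbbbabbababbb
   8 |  22 | b
   9 |   5 | baaabbbbbabbababbb
  10 |  16 | bababbb
  11 |   2 | babbaaabbbbbabbababbb
  12 |  13 | babbababbb
  13 |  18 | babbb
  14 |  21 | bb
  15 |   4 | bbaaabbbbbabbababbb
  16 |  15 | bbababbb
  17 |   1 | bbabbaaabbbbbabbababbb
  18 |  12 | bbabbababbb
  19 |  20 | bbb
  20 |  11 | bbbabbababbb
  21 |  10 | bbbbabbababbb
  22 |   9 | bbbbbabbababbb

SA = [6, 7, 17, 3, 14, 0, 19, 8, 22, 5, 16, 2, 13, 18, 21, 4, 15, 1, 12, 20, 11, 10, 9]
rank  pair      lcp
   1  s[6:],s[7:]  2  'aa'
   2  s[7:],s[17:]  1  'a'
   3  s[17:],s[3:]  2  'ab'
   4  s[3:],s[14:]  4  'abba'
   5  s[14:],s[0:]  5  'abbab'
   6  s[0:],s[19:]  3  'abb'
   7  s[19:],s[8:]  4  'abbb'
   8  s[8:],s[22:]  0  ''
   9  s[22:],s[5:]  1  'b'
  10  s[5:],s[16:]  2  'ba'
  11  s[16:],s[2:]  3  'bab'
  12  s[2:],s[13:]  5  'babba'
  13  s[13:],s[18:]  4  'babb'
  14  s[18:],s[21:]  1  'b'
  15  s[21:],s[4:]  2  'bb'
  16  s[4:],s[15:]  3  'bba'
  17  s[15:],s[1:]  4  'bbab'
  18  s[1:],s[12:]  6  'bbabba'
  19  s[12:],s[20:]  2  'bb'
  20  s[20:],s[11:]  3  'bbb'
  21  s[11:],s[10:]  3  'bbb'
  22  s[10:],s[9:]  4  'bbbb'

n(n+1)/2 = 23·24/2 = 276
Σ LCP = 0 + 2 + 1 + 2 + 4 + 5 + 3 + 4 + 0 + 1 + 2 + 3 + 5 + 4 + 1 + 2 + 3 + 4 + 6 + 2 + 3 + 3 + 4 = 64
distinct = 276 − 64 = 212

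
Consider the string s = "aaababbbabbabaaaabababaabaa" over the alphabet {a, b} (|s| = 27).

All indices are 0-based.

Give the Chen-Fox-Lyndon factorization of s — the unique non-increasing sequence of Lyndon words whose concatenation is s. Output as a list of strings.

emit factor 1: 'aaababbbabbab' (i=0, period=13)
emit factor 2: 'aaaabababaab' (i=13, period=12)
emit factor 3: 'a' (i=25, period=1)
emit factor 4: 'a' (i=26, period=1)

["aaababbbabbab", "aaaabababaab", "a", "a"]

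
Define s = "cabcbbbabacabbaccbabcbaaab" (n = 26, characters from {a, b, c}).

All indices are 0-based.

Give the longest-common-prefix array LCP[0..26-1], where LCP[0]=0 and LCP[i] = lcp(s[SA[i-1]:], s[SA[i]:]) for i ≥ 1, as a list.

sorted suffixes:
  #0 SA[0]=22  'aaab'
  #1 SA[1]=23  'aab'
  #2 SA[2]=24  'ab'
  #3 SA[3]=7  'abacabbaccbabcbaaab'
  #4 SA[4]=11  'abbaccbabcbaaab'
  #5 SA[5]=18  'abcbaaab'
  #6 SA[6]=1  'abcbbbabacabbaccbabcbaaab'
  #7 SA[7]=9  'acabbaccbabcbaaab'
  #8 SA[8]=14  'accbabcbaaab'
  #9 SA[9]=25  'b'
  #10 SA[10]=21  'baaab'
  #11 SA[11]=6  'babacabbaccbabcbaaab'
  #12 SA[12]=17  'babcbaaab'
  #13 SA[13]=8  'bacabbaccbabcbaaab'
  #14 SA[14]=13  'baccbabcbaaab'
  #15 SA[15]=5  'bbabacabbaccbabcbaaab'
  #16 SA[16]=12  'bbaccbabcbaaab'
  #17 SA[17]=4  'bbbabacabbaccbabcbaaab'
  #18 SA[18]=19  'bcbaaab'
  #19 SA[19]=2  'bcbbbabacabbaccbabcbaaab'
  #20 SA[20]=10  'cabbaccbabcbaaab'
  #21 SA[21]=0  'cabcbbbabacabbaccbabcbaaab'
  #22 SA[22]=20  'cbaaab'
  #23 SA[23]=16  'cbabcbaaab'
  #24 SA[24]=3  'cbbbabacabbaccbabcbaaab'
  #25 SA[25]=15  'ccbabcbaaab'

SA = [22, 23, 24, 7, 11, 18, 1, 9, 14, 25, 21, 6, 17, 8, 13, 5, 12, 4, 19, 2, 10, 0, 20, 16, 3, 15]
[i] adj suffixes → lcp
  [1] 22/23 → 2 ('aa')
  [2] 23/24 → 1 ('a')
  [3] 24/7 → 2 ('ab')
  [4] 7/11 → 2 ('ab')
  [5] 11/18 → 2 ('ab')
  [6] 18/1 → 4 ('abcb')
  [7] 1/9 → 1 ('a')
  [8] 9/14 → 2 ('ac')
  [9] 14/25 → 0 ('')
  [10] 25/21 → 1 ('b')
  [11] 21/6 → 2 ('ba')
  [12] 6/17 → 3 ('bab')
  [13] 17/8 → 2 ('ba')
  [14] 8/13 → 3 ('bac')
  [15] 13/5 → 1 ('b')
  [16] 5/12 → 3 ('bba')
  [17] 12/4 → 2 ('bb')
  [18] 4/19 → 1 ('b')
  [19] 19/2 → 3 ('bcb')
  [20] 2/10 → 0 ('')
  [21] 10/0 → 3 ('cab')
  [22] 0/20 → 1 ('c')
  [23] 20/16 → 3 ('cba')
  [24] 16/3 → 2 ('cb')
  [25] 3/15 → 1 ('c')

[0, 2, 1, 2, 2, 2, 4, 1, 2, 0, 1, 2, 3, 2, 3, 1, 3, 2, 1, 3, 0, 3, 1, 3, 2, 1]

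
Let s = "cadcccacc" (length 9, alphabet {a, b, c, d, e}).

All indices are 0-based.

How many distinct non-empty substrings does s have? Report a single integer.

rank | idx | suffix
   0 |   6 | acc
   1 |   1 | adcccacc
   2 |   8 | c
   3 |   5 | cacc
   4 |   0 | cadcccacc
   5 |   7 | cc
   6 |   4 | ccacc
   7 |   3 | cccacc
   8 |   2 | dcccacc

SA = [6, 1, 8, 5, 0, 7, 4, 3, 2]
i: (SA[i-1],SA[i]) lcp shared
  1: (6,1) 1 'a'
  2: (1,8) 0 ''
  3: (8,5) 1 'c'
  4: (5,0) 2 'ca'
  5: (0,7) 1 'c'
  6: (7,4) 2 'cc'
  7: (4,3) 2 'cc'
  8: (3,2) 0 ''

n(n+1)/2 = 9·10/2 = 45
Σ LCP = 0 + 1 + 0 + 1 + 2 + 1 + 2 + 2 + 0 = 9
distinct = 45 − 9 = 36

36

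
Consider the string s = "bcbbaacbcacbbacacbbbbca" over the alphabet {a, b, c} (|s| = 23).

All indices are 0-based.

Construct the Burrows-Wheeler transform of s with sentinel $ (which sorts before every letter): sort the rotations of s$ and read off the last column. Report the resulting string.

acbbccabbcccbbbc$bbabaaa

rank  rotation                  last
    0  $bcbbaacbcacbbacacbbbbca  a
    1  a$bcbbaacbcacbbacacbbbbc  c
    2  aacbcacbbacacbbbbca$bcbb  b
    3  acacbbbbca$bcbbaacbcacbb  b
    4  acbbacacbbbbca$bcbbaacbc  c
    5  acbbbbca$bcbbaacbcacbbac  c
    6  acbcacbbacacbbbbca$bcbba  a
    7  baacbcacbbacacbbbbca$bcb  b
    8  bacacbbbbca$bcbbaacbcacb  b
    9  bbaacbcacbbacacbbbbca$bc  c
   10  bbacacbbbbca$bcbbaacbcac  c
   11  bbbbca$bcbbaacbcacbbacac  c
   12  bbbca$bcbbaacbcacbbacacb  b
   13  bbca$bcbbaacbcacbbacacbb  b
   14  bca$bcbbaacbcacbbacacbbb  b
   15  bcacbbacacbbbbca$bcbbaac  c
   16  bcbbaacbcacbbacacbbbbca$  $
   17  ca$bcbbaacbcacbbacacbbbb  b
   18  cacbbacacbbbbca$bcbbaacb  b
   19  cacbbbbca$bcbbaacbcacbba  a
   20  cbbaacbcacbbacacbbbbca$b  b
   21  cbbacacbbbbca$bcbbaacbca  a
   22  cbbbbca$bcbbaacbcacbbaca  a
   23  cbcacbbacacbbbbca$bcbbaa  a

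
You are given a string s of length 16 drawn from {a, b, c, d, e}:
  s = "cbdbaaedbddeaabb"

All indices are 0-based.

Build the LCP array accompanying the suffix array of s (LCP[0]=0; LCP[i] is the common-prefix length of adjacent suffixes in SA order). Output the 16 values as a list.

rank→(start, suffix):
  0 → (12, 'aabb')
  1 → (4, 'aaedbddeaabb')
  2 → (13, 'abb')
  3 → (5, 'aedbddeaabb')
  4 → (15, 'b')
  5 → (3, 'baaedbddeaabb')
  6 → (14, 'bb')
  7 → (1, 'bdbaaedbddeaabb')
  8 → (8, 'bddeaabb')
  9 → (0, 'cbdbaaedbddeaabb')
  10 → (2, 'dbaaedbddeaabb')
  11 → (7, 'dbddeaabb')
  12 → (9, 'ddeaabb')
  13 → (10, 'deaabb')
  14 → (11, 'eaabb')
  15 → (6, 'edbddeaabb')

SA = [12, 4, 13, 5, 15, 3, 14, 1, 8, 0, 2, 7, 9, 10, 11, 6]
rank  pair      lcp
   1  s[12:],s[4:]  2  'aa'
   2  s[4:],s[13:]  1  'a'
   3  s[13:],s[5:]  1  'a'
   4  s[5:],s[15:]  0  ''
   5  s[15:],s[3:]  1  'b'
   6  s[3:],s[14:]  1  'b'
   7  s[14:],s[1:]  1  'b'
   8  s[1:],s[8:]  2  'bd'
   9  s[8:],s[0:]  0  ''
  10  s[0:],s[2:]  0  ''
  11  s[2:],s[7:]  2  'db'
  12  s[7:],s[9:]  1  'd'
  13  s[9:],s[10:]  1  'd'
  14  s[10:],s[11:]  0  ''
  15  s[11:],s[6:]  1  'e'

[0, 2, 1, 1, 0, 1, 1, 1, 2, 0, 0, 2, 1, 1, 0, 1]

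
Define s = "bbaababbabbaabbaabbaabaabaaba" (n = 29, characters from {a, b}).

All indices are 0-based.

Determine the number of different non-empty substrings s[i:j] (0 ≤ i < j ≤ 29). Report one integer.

rank→(start, suffix):
  0 → (28, 'a')
  1 → (25, 'aaba')
  2 → (22, 'aabaaba')
  3 → (19, 'aabaabaaba')
  4 → (2, 'aababbabbaabbaabbaabaabaaba')
  5 → (15, 'aabbaabaabaaba')
  6 → (11, 'aabbaabbaabaabaaba')
  7 → (26, 'aba')
  8 → (23, 'abaaba')
  9 → (20, 'abaabaaba')
  10 → (3, 'ababbabbaabbaabbaabaabaaba')
  11 → (16, 'abbaabaabaaba')
  12 → (12, 'abbaabbaabaabaaba')
  13 → (8, 'abbaabbaabbaabaabaaba')
  14 → (5, 'abbabbaabbaabbaabaabaaba')
  15 → (27, 'ba')
  16 → (24, 'baaba')
  17 → (21, 'baabaaba')
  18 → (18, 'baabaabaaba')
  19 → (1, 'baababbabbaabbaabbaabaabaaba')
  20 → (14, 'baabbaabaabaaba')
  21 → (10, 'baabbaabbaabaabaaba')
  22 → (7, 'babbaabbaabbaabaabaaba')
  23 → (4, 'babbabbaabbaabbaabaabaaba')
  24 → (17, 'bbaabaabaaba')
  25 → (0, 'bbaababbabbaabbaabbaabaabaaba')
  26 → (13, 'bbaabbaabaabaaba')
  27 → (9, 'bbaabbaabbaabaabaaba')
  28 → (6, 'bbabbaabbaabbaabaabaaba')

SA = [28, 25, 22, 19, 2, 15, 11, 26, 23, 20, 3, 16, 12, 8, 5, 27, 24, 21, 18, 1, 14, 10, 7, 4, 17, 0, 13, 9, 6]
i: (SA[i-1],SA[i]) lcp shared
  1: (28,25) 1 'a'
  2: (25,22) 4 'aaba'
  3: (22,19) 7 'aabaaba'
  4: (19,2) 4 'aaba'
  5: (2,15) 3 'aab'
  6: (15,11) 7 'aabbaab'
  7: (11,26) 1 'a'
  8: (26,23) 3 'aba'
  9: (23,20) 6 'abaaba'
  10: (20,3) 3 'aba'
  11: (3,16) 2 'ab'
  12: (16,12) 6 'abbaab'
  13: (12,8) 10 'abbaabbaab'
  14: (8,5) 4 'abba'
  15: (5,27) 0 ''
  16: (27,24) 2 'ba'
  17: (24,21) 5 'baaba'
  18: (21,18) 8 'baabaaba'
  19: (18,1) 5 'baaba'
  20: (1,14) 4 'baab'
  21: (14,10) 8 'baabbaab'
  22: (10,7) 2 'ba'
  23: (7,4) 5 'babba'
  24: (4,17) 1 'b'
  25: (17,0) 6 'bbaaba'
  26: (0,13) 5 'bbaab'
  27: (13,9) 9 'bbaabbaab'
  28: (9,6) 3 'bba'

n(n+1)/2 = 29·30/2 = 435
Σ LCP = 0 + 1 + 4 + 7 + 4 + 3 + 7 + 1 + 3 + 6 + 3 + 2 + 6 + 10 + 4 + 0 + 2 + 5 + 8 + 5 + 4 + 8 + 2 + 5 + 1 + 6 + 5 + 9 + 3 = 124
distinct = 435 − 124 = 311

311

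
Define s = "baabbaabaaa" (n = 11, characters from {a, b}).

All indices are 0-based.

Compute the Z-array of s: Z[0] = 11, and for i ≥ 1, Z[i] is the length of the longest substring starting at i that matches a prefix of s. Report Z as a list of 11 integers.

[11, 0, 0, 1, 4, 0, 0, 3, 0, 0, 0]

Z[0]=11
i=1: outside box; Z[1]=0
i=2: outside box; Z[2]=0
i=3: outside box; Z[3]=1 scan→box=[3,4)
i=4: outside box; Z[4]=4 scan→box=[4,8)
i=5: min(r-i=3, Z[1]=0)=0; Z[5]=0
i=6: min(r-i=2, Z[2]=0)=0; Z[6]=0
i=7: min(r-i=1, Z[3]=1)=1; Z[7]=3 scan→box=[7,10)
i=8: min(r-i=2, Z[1]=0)=0; Z[8]=0
i=9: min(r-i=1, Z[2]=0)=0; Z[9]=0
i=10: outside box; Z[10]=0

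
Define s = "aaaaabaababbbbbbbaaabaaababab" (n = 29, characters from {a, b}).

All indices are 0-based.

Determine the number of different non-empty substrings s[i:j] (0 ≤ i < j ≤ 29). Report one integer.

342

sorted suffixes:
  #0 SA[0]=0  'aaaaabaababbbbbbbaaabaaababab'
  #1 SA[1]=1  'aaaabaababbbbbbbaaabaaababab'
  #2 SA[2]=17  'aaabaaababab'
  #3 SA[3]=2  'aaabaababbbbbbbaaabaaababab'
  #4 SA[4]=21  'aaababab'
  #5 SA[5]=18  'aabaaababab'
  #6 SA[6]=3  'aabaababbbbbbbaaabaaababab'
  #7 SA[7]=22  'aababab'
  #8 SA[8]=6  'aababbbbbbbaaabaaababab'
  #9 SA[9]=27  'ab'
  #10 SA[10]=19  'abaaababab'
  #11 SA[11]=4  'abaababbbbbbbaaabaaababab'
  #12 SA[12]=25  'abab'
  #13 SA[13]=23  'ababab'
  #14 SA[14]=7  'ababbbbbbbaaabaaababab'
  #15 SA[15]=9  'abbbbbbbaaabaaababab'
  #16 SA[16]=28  'b'
  #17 SA[17]=16  'baaabaaababab'
  #18 SA[18]=20  'baaababab'
  #19 SA[19]=5  'baababbbbbbbaaabaaababab'
  #20 SA[20]=26  'bab'
  #21 SA[21]=24  'babab'
  #22 SA[22]=8  'babbbbbbbaaabaaababab'
  #23 SA[23]=15  'bbaaabaaababab'
  #24 SA[24]=14  'bbbaaabaaababab'
  #25 SA[25]=13  'bbbbaaabaaababab'
  #26 SA[26]=12  'bbbbbaaabaaababab'
  #27 SA[27]=11  'bbbbbbaaabaaababab'
  #28 SA[28]=10  'bbbbbbbaaabaaababab'

SA = [0, 1, 17, 2, 21, 18, 3, 22, 6, 27, 19, 4, 25, 23, 7, 9, 28, 16, 20, 5, 26, 24, 8, 15, 14, 13, 12, 11, 10]
i: (SA[i-1],SA[i]) lcp shared
  1: (0,1) 4 'aaaa'
  2: (1,17) 3 'aaa'
  3: (17,2) 6 'aaabaa'
  4: (2,21) 5 'aaaba'
  5: (21,18) 2 'aa'
  6: (18,3) 5 'aabaa'
  7: (3,22) 4 'aaba'
  8: (22,6) 5 'aabab'
  9: (6,27) 1 'a'
  10: (27,19) 2 'ab'
  11: (19,4) 4 'abaa'
  12: (4,25) 3 'aba'
  13: (25,23) 4 'abab'
  14: (23,7) 4 'abab'
  15: (7,9) 2 'ab'
  16: (9,28) 0 ''
  17: (28,16) 1 'b'
  18: (16,20) 6 'baaaba'
  19: (20,5) 3 'baa'
  20: (5,26) 2 'ba'
  21: (26,24) 3 'bab'
  22: (24,8) 3 'bab'
  23: (8,15) 1 'b'
  24: (15,14) 2 'bb'
  25: (14,13) 3 'bbb'
  26: (13,12) 4 'bbbb'
  27: (12,11) 5 'bbbbb'
  28: (11,10) 6 'bbbbbb'

n(n+1)/2 = 29·30/2 = 435
Σ LCP = 0 + 4 + 3 + 6 + 5 + 2 + 5 + 4 + 5 + 1 + 2 + 4 + 3 + 4 + 4 + 2 + 0 + 1 + 6 + 3 + 2 + 3 + 3 + 1 + 2 + 3 + 4 + 5 + 6 = 93
distinct = 435 − 93 = 342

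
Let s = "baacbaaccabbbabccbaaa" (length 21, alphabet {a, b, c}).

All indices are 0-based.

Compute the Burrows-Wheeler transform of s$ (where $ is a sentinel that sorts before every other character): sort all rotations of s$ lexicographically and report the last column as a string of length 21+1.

rank  rotation                last
    0  $baacbaaccabbbabccbaaa  a
    1  a$baacbaaccabbbabccbaa  a
    2  aa$baacbaaccabbbabccba  a
    3  aaa$baacbaaccabbbabccb  b
    4  aacbaaccabbbabccbaaa$b  b
    5  aaccabbbabccbaaa$baacb  b
    6  abbbabccbaaa$baacbaacc  c
    7  abccbaaa$baacbaaccabbb  b
    8  acbaaccabbbabccbaaa$ba  a
    9  accabbbabccbaaa$baacba  a
   10  baaa$baacbaaccabbbabcc  c
   11  baacbaaccabbbabccbaaa$  $
   12  baaccabbbabccbaaa$baac  c
   13  babccbaaa$baacbaaccabb  b
   14  bbabccbaaa$baacbaaccab  b
   15  bbbabccbaaa$baacbaacca  a
   16  bccbaaa$baacbaaccabbba  a
   17  cabbbabccbaaa$baacbaac  c
   18  cbaaa$baacbaaccabbbabc  c
   19  cbaaccabbbabccbaaa$baa  a
   20  ccabbbabccbaaa$baacbaa  a
   21  ccbaaa$baacbaaccabbbab  b

aaabbbcbaac$cbbaaccaab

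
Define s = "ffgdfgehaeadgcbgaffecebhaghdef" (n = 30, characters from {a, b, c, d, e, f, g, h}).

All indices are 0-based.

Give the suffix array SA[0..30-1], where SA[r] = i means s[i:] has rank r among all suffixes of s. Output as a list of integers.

rank | idx | suffix
   0 |  10 | adgcbgaffecebhaghdef
   1 |   8 | aeadgcbgaffecebhaghdef
   2 |  16 | affecebhaghdef
   3 |  24 | aghdef
   4 |  14 | bgaffecebhaghdef
   5 |  22 | bhaghdef
   6 |  13 | cbgaffecebhaghdef
   7 |  20 | cebhaghdef
   8 |  27 | def
   9 |   3 | dfgehaeadgcbgaffecebhaghdef
  10 |  11 | dgcbgaffecebhaghdef
  11 |   9 | eadgcbgaffecebhaghdef
  12 |  21 | ebhaghdef
  13 |  19 | ecebhaghdef
  14 |  28 | ef
  15 |   6 | ehaeadgcbgaffecebhaghdef
  16 |  29 | f
  17 |  18 | fecebhaghdef
  18 |  17 | ffecebhaghdef
  19 |   0 | ffgdfgehaeadgcbgaffecebhaghdef
  20 |   1 | fgdfgehaeadgcbgaffecebhaghdef
  21 |   4 | fgehaeadgcbgaffecebhaghdef
  22 |  15 | gaffecebhaghdef
  23 |  12 | gcbgaffecebhaghdef
  24 |   2 | gdfgehaeadgcbgaffecebhaghdef
  25 |   5 | gehaeadgcbgaffecebhaghdef
  26 |  25 | ghdef
  27 |   7 | haeadgcbgaffecebhaghdef
  28 |  23 | haghdef
  29 |  26 | hdef

[10, 8, 16, 24, 14, 22, 13, 20, 27, 3, 11, 9, 21, 19, 28, 6, 29, 18, 17, 0, 1, 4, 15, 12, 2, 5, 25, 7, 23, 26]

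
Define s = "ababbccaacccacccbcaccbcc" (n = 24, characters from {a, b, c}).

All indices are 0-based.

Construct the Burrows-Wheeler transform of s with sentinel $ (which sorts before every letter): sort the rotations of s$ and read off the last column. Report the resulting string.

rank  rotation                   last
    0  $ababbccaacccacccbcaccbcc  c
    1  aacccacccbcaccbcc$ababbcc  c
    2  ababbccaacccacccbcaccbcc$  $
    3  abbccaacccacccbcaccbcc$ab  b
    4  accbcc$ababbccaacccacccbc  c
    5  acccacccbcaccbcc$ababbcca  a
    6  acccbcaccbcc$ababbccaaccc  c
    7  babbccaacccacccbcaccbcc$a  a
    8  bbccaacccacccbcaccbcc$aba  a
    9  bcaccbcc$ababbccaacccaccc  c
   10  bcc$ababbccaacccacccbcacc  c
   11  bccaacccacccbcaccbcc$abab  b
   12  c$ababbccaacccacccbcaccbc  c
   13  caacccacccbcaccbcc$ababbc  c
   14  caccbcc$ababbccaacccacccb  b
   15  cacccbcaccbcc$ababbccaacc  c
   16  cbcaccbcc$ababbccaacccacc  c
   17  cbcc$ababbccaacccacccbcac  c
   18  cc$ababbccaacccacccbcaccb  b
   19  ccaacccacccbcaccbcc$ababb  b
   20  ccacccbcaccbcc$ababbccaac  c
   21  ccbcaccbcc$ababbccaacccac  c
   22  ccbcc$ababbccaacccacccbca  a
   23  cccacccbcaccbcc$ababbccaa  a
   24  cccbcaccbcc$ababbccaaccca  a

cc$bcacaaccbccbcccbbccaaa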